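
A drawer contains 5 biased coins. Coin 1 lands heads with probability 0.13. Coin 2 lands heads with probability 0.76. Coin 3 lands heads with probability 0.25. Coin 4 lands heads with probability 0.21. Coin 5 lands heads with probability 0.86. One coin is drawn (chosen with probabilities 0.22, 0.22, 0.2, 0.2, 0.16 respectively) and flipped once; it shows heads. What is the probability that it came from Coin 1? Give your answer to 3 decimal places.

Posterior probability ≈ 0.067

P(heads|C1) = 0.13; P(heads|C2) = 0.76; P(heads|C3) = 0.25; P(heads|C4) = 0.21; P(heads|C5) = 0.86.
Prior × likelihood for each source: 0.22·0.13=0.02860, 0.22·0.76=0.1672, 0.2·0.25=0.05000, 0.2·0.21=0.04200, 0.16·0.86=0.1376. Summing gives P(heads) = 0.42540.
P(Coin 1 | heads) = 0.02860 / 0.42540 = 0.067.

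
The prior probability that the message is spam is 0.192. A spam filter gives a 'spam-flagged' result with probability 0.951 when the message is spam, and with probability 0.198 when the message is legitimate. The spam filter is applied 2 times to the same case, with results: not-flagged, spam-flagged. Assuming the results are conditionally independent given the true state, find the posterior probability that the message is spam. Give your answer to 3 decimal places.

Let H be the event that the message is spam; start with P(H) = 0.192. P('spam-flagged'|H) = 0.951, P('spam-flagged'|¬H) = 0.198.
Update on result 1 ('not-flagged'): P(H) ← 0.049·0.1920 / (0.049·0.1920 + 0.802·0.8080) = 0.0094080/0.65742 = 0.0143.
Update on result 2 ('spam-flagged'): P(H) ← 0.951·0.0143 / (0.951·0.0143 + 0.198·0.9857) = 0.013609/0.20878 = 0.0652.

Posterior P(H) ≈ 0.065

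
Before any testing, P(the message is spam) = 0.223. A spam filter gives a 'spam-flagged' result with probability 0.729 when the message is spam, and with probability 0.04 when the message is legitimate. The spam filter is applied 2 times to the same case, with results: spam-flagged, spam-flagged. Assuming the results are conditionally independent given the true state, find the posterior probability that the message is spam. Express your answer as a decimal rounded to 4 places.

Posterior P(H) ≈ 0.9896

Let H be the event that the message is spam; start with P(H) = 0.223. P('spam-flagged'|H) = 0.729, P('spam-flagged'|¬H) = 0.04.
Update on result 1 ('spam-flagged'): P(H) ← 0.729·0.2230 / (0.729·0.2230 + 0.04·0.7770) = 0.16257/0.19365 = 0.8395.
Update on result 2 ('spam-flagged'): P(H) ← 0.729·0.8395 / (0.729·0.8395 + 0.04·0.1605) = 0.61200/0.61842 = 0.9896.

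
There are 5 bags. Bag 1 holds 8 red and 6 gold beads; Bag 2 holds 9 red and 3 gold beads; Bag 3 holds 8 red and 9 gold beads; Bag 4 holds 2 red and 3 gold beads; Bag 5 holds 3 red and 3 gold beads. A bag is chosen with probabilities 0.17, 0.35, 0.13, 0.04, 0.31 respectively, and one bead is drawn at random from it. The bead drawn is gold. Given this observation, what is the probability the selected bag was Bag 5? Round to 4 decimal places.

P(gold|Bag 1) = 0.4286; P(gold|Bag 2) = 0.25; P(gold|Bag 3) = 0.5294; P(gold|Bag 4) = 0.6; P(gold|Bag 5) = 0.5.
Prior × likelihood for each source: 0.17·0.4286=0.07286, 0.35·0.25=0.08750, 0.13·0.5294=0.06882, 0.04·0.6=0.02400, 0.31·0.5=0.1550. Summing gives P(gold) = 0.40818.
P(Bag 5 | gold) = 0.1550 / 0.40818 = 0.3797.

Posterior probability ≈ 0.3797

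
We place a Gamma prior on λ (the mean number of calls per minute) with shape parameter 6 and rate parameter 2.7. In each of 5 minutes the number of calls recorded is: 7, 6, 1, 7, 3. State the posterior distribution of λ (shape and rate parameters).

The Poisson likelihood adds the total count to the shape and the number of exposure periods to the rate. Here ∑xᵢ = 24 and n = 5, so shape 6→30 and rate 2.7→7.7.

Posterior: Gamma(shape=30, rate=7.7)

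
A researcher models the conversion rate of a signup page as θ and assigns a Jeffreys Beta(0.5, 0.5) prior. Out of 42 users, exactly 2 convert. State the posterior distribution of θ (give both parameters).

The binomial likelihood is conjugate to the Beta prior: with 2 successes and 40 failures, the posterior is Beta(0.5+2, 0.5+40) = Beta(2.5, 40.5).

Posterior: Beta(2.5, 40.5)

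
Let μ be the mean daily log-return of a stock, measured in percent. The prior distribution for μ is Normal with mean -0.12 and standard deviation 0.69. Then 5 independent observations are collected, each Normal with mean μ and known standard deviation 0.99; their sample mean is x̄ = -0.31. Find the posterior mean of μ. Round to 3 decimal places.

Posterior mean ≈ -0.255

Prior precision 1/τ₀² = 1/0.69² = 2.10040; data precision n/σ² = 5/0.99² = 5.10152.
Posterior precision = 2.10040 + 5.10152 = 7.20192.
Posterior mean = (2.10040·-0.12 + 5.10152·-0.31) / 7.20192 = -0.255.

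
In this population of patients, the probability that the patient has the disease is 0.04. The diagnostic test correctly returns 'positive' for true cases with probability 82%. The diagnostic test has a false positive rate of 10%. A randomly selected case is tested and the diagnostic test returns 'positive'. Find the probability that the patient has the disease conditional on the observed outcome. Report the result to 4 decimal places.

Write H for 'the patient has the disease'. Prior odds H:¬H = 0.04/0.96 = 0.041667. For the 'positive' outcome, the likelihood ratio is 0.82/0.1 = 8.2000.
Posterior odds = 0.041667 × 8.2000 = 0.34167, so P(H|E) = 0.34167/(1+0.34167) = 0.2547.

P(H | E) ≈ 0.2547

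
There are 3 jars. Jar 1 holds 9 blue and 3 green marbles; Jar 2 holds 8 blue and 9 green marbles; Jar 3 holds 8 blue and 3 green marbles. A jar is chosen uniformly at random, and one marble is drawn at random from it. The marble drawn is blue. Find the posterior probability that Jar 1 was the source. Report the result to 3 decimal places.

Tabulate prior·likelihood by source: [1] prior 0.333333, lik 0.75, product 0.2500; [2] prior 0.333333, lik 0.4706, product 0.1569; [3] prior 0.333333, lik 0.7273, product 0.2424.
Normalizing constant = 0.64929; the posterior for Jar 1 is its product over the sum, 0.2500/0.64929 = 0.385.

Posterior probability ≈ 0.385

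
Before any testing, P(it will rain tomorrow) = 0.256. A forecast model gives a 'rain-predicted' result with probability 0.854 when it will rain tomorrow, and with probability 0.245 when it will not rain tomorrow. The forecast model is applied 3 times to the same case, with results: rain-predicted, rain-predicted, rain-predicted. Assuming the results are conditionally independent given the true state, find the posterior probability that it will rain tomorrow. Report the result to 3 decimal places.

Posterior P(H) ≈ 0.936

With H the event that it will rain tomorrow, the joint likelihood of the observed sequence is P(data|H) = 0.854·0.854·0.854 = 0.62284 and P(data|¬H) = 0.245·0.245·0.245 = 0.014706.
Bayes: P(H|data) = 0.256·0.62284 / (0.256·0.62284 + 0.744·0.014706) = 0.15945/0.17039 = 0.9358.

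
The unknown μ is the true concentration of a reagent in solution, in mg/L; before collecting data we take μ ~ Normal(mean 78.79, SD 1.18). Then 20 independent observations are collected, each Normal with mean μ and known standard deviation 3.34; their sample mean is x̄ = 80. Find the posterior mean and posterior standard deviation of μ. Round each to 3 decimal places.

With known σ, the Normal prior is conjugate. Weight on the data is w = (n/σ²)/(n/σ² + 1/τ₀²) = 1.79282/(1.79282+0.718184) = 0.71399.
Posterior mean = w·x̄ + (1−w)·μ₀ = 0.71399·80 + 0.28601·78.79 = 79.654. Posterior variance = 1/(1.79282+0.718184) = 0.398247, so SD = 0.631.

Posterior mean ≈ 79.654; posterior SD ≈ 0.631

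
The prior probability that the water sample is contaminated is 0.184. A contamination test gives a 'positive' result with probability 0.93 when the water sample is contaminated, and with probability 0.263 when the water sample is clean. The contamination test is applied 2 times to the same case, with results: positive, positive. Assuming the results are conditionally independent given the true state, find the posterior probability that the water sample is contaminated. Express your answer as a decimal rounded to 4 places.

Posterior P(H) ≈ 0.7382

With H the event that the water sample is contaminated, the joint likelihood of the observed sequence is P(data|H) = 0.93·0.93 = 0.86490 and P(data|¬H) = 0.263·0.263 = 0.069169.
Bayes: P(H|data) = 0.184·0.86490 / (0.184·0.86490 + 0.816·0.069169) = 0.15914/0.21558 = 0.7382.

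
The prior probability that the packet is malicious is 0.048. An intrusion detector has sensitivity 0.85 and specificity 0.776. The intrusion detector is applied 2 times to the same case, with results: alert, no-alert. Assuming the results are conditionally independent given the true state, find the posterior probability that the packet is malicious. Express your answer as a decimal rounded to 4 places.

Posterior P(H) ≈ 0.0357

With H the event that the packet is malicious, the joint likelihood of the observed sequence is P(data|H) = 0.85·0.15 = 0.12750 and P(data|¬H) = 0.224·0.776 = 0.17382.
Bayes: P(H|data) = 0.048·0.12750 / (0.048·0.12750 + 0.952·0.17382) = 0.0061200/0.17160 = 0.0357.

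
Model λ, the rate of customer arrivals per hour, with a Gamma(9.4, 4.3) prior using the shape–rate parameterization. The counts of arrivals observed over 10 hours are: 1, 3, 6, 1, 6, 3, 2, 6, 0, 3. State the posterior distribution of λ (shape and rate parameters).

Posterior: Gamma(shape=40.4, rate=14.3)

Total count ∑xᵢ = 31 over n = 10 hours.
Gamma is conjugate to the Poisson likelihood: posterior is Gamma(shape = 9.4+31 = 40.4, rate = 4.3+10 = 14.3).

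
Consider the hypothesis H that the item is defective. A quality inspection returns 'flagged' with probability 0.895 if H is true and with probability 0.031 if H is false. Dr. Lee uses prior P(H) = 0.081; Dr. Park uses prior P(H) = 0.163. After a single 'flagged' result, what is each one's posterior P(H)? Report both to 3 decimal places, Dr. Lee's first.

P('+'|H) = 0.895, P('+'|¬H) = 0.031.
Dr. Lee: numerator 0.895·0.081 = 0.072495; evidence = 0.072495+0.031·0.919 = 0.10098; posterior = 0.718.
Dr. Park: numerator 0.895·0.163 = 0.14589; evidence = 0.14589+0.031·0.837 = 0.17183; posterior = 0.849.

Dr. Lee: 0.718; Dr. Park: 0.849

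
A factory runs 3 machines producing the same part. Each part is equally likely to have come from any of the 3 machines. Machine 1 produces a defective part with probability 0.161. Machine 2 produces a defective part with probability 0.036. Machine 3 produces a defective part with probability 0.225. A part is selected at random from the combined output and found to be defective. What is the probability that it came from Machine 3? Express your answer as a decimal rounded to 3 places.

P(defective|M1) = 0.161; P(defective|M2) = 0.036; P(defective|M3) = 0.225.
Prior × likelihood for each source: 0.333333·0.161=0.05367, 0.333333·0.036=0.01200, 0.333333·0.225=0.07500. Summing gives P(defective) = 0.14067.
P(Machine 3 | defective) = 0.07500 / 0.14067 = 0.533.

Posterior probability ≈ 0.533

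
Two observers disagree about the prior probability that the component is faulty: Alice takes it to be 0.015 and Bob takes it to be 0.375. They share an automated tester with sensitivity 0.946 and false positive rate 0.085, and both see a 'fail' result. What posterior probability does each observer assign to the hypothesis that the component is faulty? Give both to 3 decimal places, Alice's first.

Alice: 0.145; Bob: 0.870

P('+'|H) = 0.946, P('+'|¬H) = 0.085.
Alice: numerator 0.946·0.015 = 0.014190; evidence = 0.014190+0.085·0.985 = 0.097915; posterior = 0.145.
Bob: numerator 0.946·0.375 = 0.35475; evidence = 0.35475+0.085·0.625 = 0.40787; posterior = 0.870.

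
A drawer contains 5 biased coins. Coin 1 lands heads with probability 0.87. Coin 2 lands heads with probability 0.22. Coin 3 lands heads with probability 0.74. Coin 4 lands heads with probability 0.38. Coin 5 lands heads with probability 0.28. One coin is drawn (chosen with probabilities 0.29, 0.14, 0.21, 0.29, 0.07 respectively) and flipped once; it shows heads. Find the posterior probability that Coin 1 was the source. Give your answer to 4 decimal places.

Posterior probability ≈ 0.4440

Tabulate prior·likelihood by source: [1] prior 0.29, lik 0.87, product 0.2523; [2] prior 0.14, lik 0.22, product 0.03080; [3] prior 0.21, lik 0.74, product 0.1554; [4] prior 0.29, lik 0.38, product 0.1102; [5] prior 0.07, lik 0.28, product 0.01960.
Normalizing constant = 0.56830; the posterior for Coin 1 is its product over the sum, 0.2523/0.56830 = 0.4440.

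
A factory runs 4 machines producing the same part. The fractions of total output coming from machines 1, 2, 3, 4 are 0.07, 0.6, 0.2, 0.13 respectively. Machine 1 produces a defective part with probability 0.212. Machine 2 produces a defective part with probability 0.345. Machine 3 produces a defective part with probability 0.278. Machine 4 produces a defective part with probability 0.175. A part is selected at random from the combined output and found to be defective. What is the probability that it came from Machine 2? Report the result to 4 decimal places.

Tabulate prior·likelihood by source: [1] prior 0.07, lik 0.212, product 0.01484; [2] prior 0.6, lik 0.345, product 0.2070; [3] prior 0.2, lik 0.278, product 0.05560; [4] prior 0.13, lik 0.175, product 0.02275.
Normalizing constant = 0.30019; the posterior for Machine 2 is its product over the sum, 0.2070/0.30019 = 0.6896.

Posterior probability ≈ 0.6896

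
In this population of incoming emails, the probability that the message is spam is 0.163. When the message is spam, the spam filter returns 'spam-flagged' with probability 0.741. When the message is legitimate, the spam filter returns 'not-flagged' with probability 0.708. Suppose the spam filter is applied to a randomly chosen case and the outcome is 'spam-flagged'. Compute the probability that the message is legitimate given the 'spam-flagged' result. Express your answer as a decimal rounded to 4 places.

P(¬H | E) ≈ 0.6693

Let H be the event that the message is spam. P(H) = 0.163, so P(¬H) = 0.837. With E the 'spam-flagged' result, P(E|H) = 0.741 and P(E|¬H) = 0.292.
P(E) = 0.741·0.163 + 0.292·0.837 = 0.12078 + 0.24440 = 0.36519.
By Bayes' theorem, P(H|E) = 0.12078 / 0.36519 = 0.3307. Hence P(¬H|E) = 1 − 0.3307 = 0.6693.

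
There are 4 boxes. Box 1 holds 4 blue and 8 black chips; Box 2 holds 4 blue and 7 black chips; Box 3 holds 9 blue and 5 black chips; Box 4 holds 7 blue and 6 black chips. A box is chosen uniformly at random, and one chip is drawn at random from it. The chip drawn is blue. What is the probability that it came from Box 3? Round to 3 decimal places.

Posterior probability ≈ 0.342

Tabulate prior·likelihood by source: [1] prior 0.25, lik 0.3333, product 0.08333; [2] prior 0.25, lik 0.3636, product 0.09091; [3] prior 0.25, lik 0.6429, product 0.1607; [4] prior 0.25, lik 0.5385, product 0.1346.
Normalizing constant = 0.46957; the posterior for Box 3 is its product over the sum, 0.1607/0.46957 = 0.342.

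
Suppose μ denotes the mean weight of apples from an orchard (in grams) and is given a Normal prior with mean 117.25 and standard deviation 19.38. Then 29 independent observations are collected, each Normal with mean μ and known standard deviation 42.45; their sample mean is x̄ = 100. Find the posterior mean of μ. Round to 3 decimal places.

Prior precision 1/τ₀² = 1/19.38² = 0.00266252; data precision n/σ² = 29/42.45² = 0.0160932.
Posterior precision = 0.00266252 + 0.0160932 = 0.0187557.
Posterior mean = (0.00266252·117.25 + 0.0160932·100) / 0.0187557 = 102.449.

Posterior mean ≈ 102.449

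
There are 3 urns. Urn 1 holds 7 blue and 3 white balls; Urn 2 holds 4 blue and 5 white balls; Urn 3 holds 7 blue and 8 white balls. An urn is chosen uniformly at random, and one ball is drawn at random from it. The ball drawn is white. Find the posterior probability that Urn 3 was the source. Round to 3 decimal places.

Posterior probability ≈ 0.384

P(white|Urn 1) = 0.3; P(white|Urn 2) = 0.5556; P(white|Urn 3) = 0.5333.
Prior × likelihood for each source: 0.333333·0.3=0.1000, 0.333333·0.5556=0.1852, 0.333333·0.5333=0.1778. Summing gives P(white) = 0.46296.
P(Urn 3 | white) = 0.1778 / 0.46296 = 0.384.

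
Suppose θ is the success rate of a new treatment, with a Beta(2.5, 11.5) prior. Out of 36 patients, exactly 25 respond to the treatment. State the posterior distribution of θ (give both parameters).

Observing 25 successes and 11 failures updates Beta(2.5, 11.5) by adding the success and failure counts to the two shape parameters: α = 2.5+25 = 27.5, β = 11.5+11 = 22.5.

Posterior: Beta(27.5, 22.5)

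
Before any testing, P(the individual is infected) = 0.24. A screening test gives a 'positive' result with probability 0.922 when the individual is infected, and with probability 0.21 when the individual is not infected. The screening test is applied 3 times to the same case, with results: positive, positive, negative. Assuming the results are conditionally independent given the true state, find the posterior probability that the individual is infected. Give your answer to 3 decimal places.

With H the event that the individual is infected, the joint likelihood of the observed sequence is P(data|H) = 0.922·0.922·0.078 = 0.066307 and P(data|¬H) = 0.21·0.21·0.79 = 0.034839.
Bayes: P(H|data) = 0.24·0.066307 / (0.24·0.066307 + 0.76·0.034839) = 0.015914/0.042391 = 0.3754.

Posterior P(H) ≈ 0.375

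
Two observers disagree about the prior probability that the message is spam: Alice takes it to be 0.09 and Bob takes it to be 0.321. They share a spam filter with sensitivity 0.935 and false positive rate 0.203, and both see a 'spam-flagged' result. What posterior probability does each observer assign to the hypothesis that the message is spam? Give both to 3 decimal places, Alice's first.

The likelihood ratio for a 'spam-flagged' result is 0.935/0.203 = 4.6059.
Alice: prior odds 0.09/0.91 = 0.098901; posterior odds 0.45553; posterior probability 0.313.
Bob: prior odds 0.321/0.679 = 0.47275; posterior odds 2.1775; posterior probability 0.685.

Alice: 0.313; Bob: 0.685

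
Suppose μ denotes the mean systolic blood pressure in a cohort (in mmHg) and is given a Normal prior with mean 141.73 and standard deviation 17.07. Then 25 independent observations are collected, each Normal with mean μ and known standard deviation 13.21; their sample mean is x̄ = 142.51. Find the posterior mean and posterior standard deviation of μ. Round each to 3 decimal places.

With known σ, the Normal prior is conjugate. Weight on the data is w = (n/σ²)/(n/σ² + 1/τ₀²) = 0.143263/(0.143263+0.00343189) = 0.97661.
Posterior mean = w·x̄ + (1−w)·μ₀ = 0.97661·142.51 + 0.023395·141.73 = 142.492. Posterior variance = 1/(0.143263+0.00343189) = 6.81687, so SD = 2.611.

Posterior mean ≈ 142.492; posterior SD ≈ 2.611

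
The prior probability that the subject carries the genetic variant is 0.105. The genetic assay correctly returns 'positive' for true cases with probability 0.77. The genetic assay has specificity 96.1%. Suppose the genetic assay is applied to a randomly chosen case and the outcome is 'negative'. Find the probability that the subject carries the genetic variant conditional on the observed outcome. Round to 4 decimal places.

Let H be the event that the subject carries the genetic variant. P(H) = 0.105, so P(¬H) = 0.895. With E the 'negative' result, P(E|H) = 0.23 and P(E|¬H) = 0.961.
P(E) = 0.23·0.105 + 0.961·0.895 = 0.024150 + 0.86009 = 0.88424.
By Bayes' theorem, P(H|E) = 0.024150 / 0.88424 = 0.0273.

P(H | E) ≈ 0.0273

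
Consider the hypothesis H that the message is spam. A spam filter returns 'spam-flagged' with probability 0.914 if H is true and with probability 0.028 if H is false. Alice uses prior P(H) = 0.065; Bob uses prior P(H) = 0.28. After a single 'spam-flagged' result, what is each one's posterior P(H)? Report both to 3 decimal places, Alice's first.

P('+'|H) = 0.914, P('+'|¬H) = 0.028.
Alice: numerator 0.914·0.065 = 0.059410; evidence = 0.059410+0.028·0.935 = 0.085590; posterior = 0.694.
Bob: numerator 0.914·0.28 = 0.25592; evidence = 0.25592+0.028·0.72 = 0.27608; posterior = 0.927.

Alice: 0.694; Bob: 0.927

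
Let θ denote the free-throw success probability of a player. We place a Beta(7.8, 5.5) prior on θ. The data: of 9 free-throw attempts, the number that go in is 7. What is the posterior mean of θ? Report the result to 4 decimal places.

The binomial likelihood is conjugate to the Beta prior: with 7 successes and 2 failures, the posterior is Beta(7.8+7, 5.5+2) = Beta(14.8, 7.5).
Posterior mean = α/(α+β) = 14.8/22.3 = 0.6637.

Posterior mean ≈ 0.6637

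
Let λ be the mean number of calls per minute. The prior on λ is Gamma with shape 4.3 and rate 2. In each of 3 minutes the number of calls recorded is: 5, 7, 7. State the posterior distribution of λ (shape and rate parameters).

Posterior: Gamma(shape=23.3, rate=5)

The Poisson likelihood adds the total count to the shape and the number of exposure periods to the rate. Here ∑xᵢ = 19 and n = 3, so shape 4.3→23.3 and rate 2→5.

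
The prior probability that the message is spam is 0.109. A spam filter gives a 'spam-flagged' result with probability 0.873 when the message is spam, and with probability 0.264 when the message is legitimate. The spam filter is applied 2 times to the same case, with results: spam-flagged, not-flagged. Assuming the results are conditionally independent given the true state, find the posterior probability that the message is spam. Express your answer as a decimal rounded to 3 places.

Posterior P(H) ≈ 0.065

Let H be the event that the message is spam; start with P(H) = 0.109. P('spam-flagged'|H) = 0.873, P('spam-flagged'|¬H) = 0.264.
Update on result 1 ('spam-flagged'): P(H) ← 0.873·0.1090 / (0.873·0.1090 + 0.264·0.8910) = 0.095157/0.33038 = 0.2880.
Update on result 2 ('not-flagged'): P(H) ← 0.127·0.2880 / (0.127·0.2880 + 0.736·0.7120) = 0.036579/0.56059 = 0.0652.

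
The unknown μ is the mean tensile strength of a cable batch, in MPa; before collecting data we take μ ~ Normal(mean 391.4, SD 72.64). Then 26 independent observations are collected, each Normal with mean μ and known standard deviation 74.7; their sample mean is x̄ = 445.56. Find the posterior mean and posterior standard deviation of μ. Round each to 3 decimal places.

Prior precision 1/τ₀² = 1/72.64² = 0.00018952; data precision n/σ² = 26/74.7² = 0.00465942.
Posterior precision = 0.00018952 + 0.00465942 = 0.00484894, giving posterior SD = 1/√0.00484894 = 14.361.
Posterior mean = (0.00018952·391.4 + 0.00465942·445.56) / 0.00484894 = 443.443.

Posterior mean ≈ 443.443; posterior SD ≈ 14.361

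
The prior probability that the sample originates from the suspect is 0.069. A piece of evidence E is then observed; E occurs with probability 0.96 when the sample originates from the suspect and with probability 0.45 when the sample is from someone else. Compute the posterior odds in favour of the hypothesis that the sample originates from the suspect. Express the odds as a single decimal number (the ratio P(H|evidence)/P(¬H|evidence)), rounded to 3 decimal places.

Prior odds = 0.069/(1−0.069) = 0.074114. In log-odds, ln(0.074114) = -2.6022.
Add log likelihood ratio: ln(2.1333) = 0.75769.
Posterior log-odds = -1.8445, so posterior odds = exp(-1.8445) = 0.15811.

Posterior odds ≈ 0.158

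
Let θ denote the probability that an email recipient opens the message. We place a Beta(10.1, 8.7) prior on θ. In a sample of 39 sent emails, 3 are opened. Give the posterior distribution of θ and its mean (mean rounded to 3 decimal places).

Posterior: Beta(13.1, 44.7); mean ≈ 0.227

Observing 3 successes and 36 failures updates Beta(10.1, 8.7) by adding the success and failure counts to the two shape parameters: α = 10.1+3 = 13.1, β = 8.7+36 = 44.7.
E[θ | data] = 13.1/(13.1+44.7) = 0.227.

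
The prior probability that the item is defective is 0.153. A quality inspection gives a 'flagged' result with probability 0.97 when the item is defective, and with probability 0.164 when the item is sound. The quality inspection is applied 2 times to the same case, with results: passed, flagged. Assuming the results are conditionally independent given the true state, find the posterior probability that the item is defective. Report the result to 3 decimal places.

Let H be the event that the item is defective; start with P(H) = 0.153. P('flagged'|H) = 0.97, P('flagged'|¬H) = 0.164.
Update on result 1 ('passed'): P(H) ← 0.03·0.1530 / (0.03·0.1530 + 0.836·0.8470) = 0.0045900/0.71268 = 0.0064.
Update on result 2 ('flagged'): P(H) ← 0.97·0.0064 / (0.97·0.0064 + 0.164·0.9936) = 0.0062472/0.16919 = 0.0369.

Posterior P(H) ≈ 0.037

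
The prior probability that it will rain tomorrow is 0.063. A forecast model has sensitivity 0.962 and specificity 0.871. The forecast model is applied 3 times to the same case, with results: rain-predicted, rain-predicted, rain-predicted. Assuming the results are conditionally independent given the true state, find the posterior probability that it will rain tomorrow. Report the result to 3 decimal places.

Posterior P(H) ≈ 0.965

Let H be the event that it will rain tomorrow; start with P(H) = 0.063. P('rain-predicted'|H) = 0.962, P('rain-predicted'|¬H) = 0.129.
Update on result 1 ('rain-predicted'): P(H) ← 0.962·0.0630 / (0.962·0.0630 + 0.129·0.9370) = 0.060606/0.18148 = 0.3340.
Update on result 2 ('rain-predicted'): P(H) ← 0.962·0.3340 / (0.962·0.3340 + 0.129·0.6660) = 0.32127/0.40719 = 0.7890.
Update on result 3 ('rain-predicted'): P(H) ← 0.962·0.7890 / (0.962·0.7890 + 0.129·0.2110) = 0.75901/0.78623 = 0.9654.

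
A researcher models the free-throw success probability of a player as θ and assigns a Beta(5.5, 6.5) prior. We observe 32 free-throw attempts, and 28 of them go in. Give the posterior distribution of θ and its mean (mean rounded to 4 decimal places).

Posterior: Beta(33.5, 10.5); mean ≈ 0.7614

The binomial likelihood is conjugate to the Beta prior: with 28 successes and 4 failures, the posterior is Beta(5.5+28, 6.5+4) = Beta(33.5, 10.5).
E[θ | data] = 33.5/(33.5+10.5) = 0.7614.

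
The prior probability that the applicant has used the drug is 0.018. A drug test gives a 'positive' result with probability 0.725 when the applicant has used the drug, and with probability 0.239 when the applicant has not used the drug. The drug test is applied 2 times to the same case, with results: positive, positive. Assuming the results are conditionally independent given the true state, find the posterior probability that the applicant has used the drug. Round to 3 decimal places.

Posterior P(H) ≈ 0.144

With H the event that the applicant has used the drug, the joint likelihood of the observed sequence is P(data|H) = 0.725·0.725 = 0.52563 and P(data|¬H) = 0.239·0.239 = 0.057121.
Bayes: P(H|data) = 0.018·0.52563 / (0.018·0.52563 + 0.982·0.057121) = 0.0094612/0.065554 = 0.1443.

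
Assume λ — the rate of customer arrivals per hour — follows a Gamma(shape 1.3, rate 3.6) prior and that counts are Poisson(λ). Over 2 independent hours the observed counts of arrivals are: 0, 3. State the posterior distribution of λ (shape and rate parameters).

The Poisson likelihood adds the total count to the shape and the number of exposure periods to the rate. Here ∑xᵢ = 3 and n = 2, so shape 1.3→4.3 and rate 3.6→5.6.

Posterior: Gamma(shape=4.3, rate=5.6)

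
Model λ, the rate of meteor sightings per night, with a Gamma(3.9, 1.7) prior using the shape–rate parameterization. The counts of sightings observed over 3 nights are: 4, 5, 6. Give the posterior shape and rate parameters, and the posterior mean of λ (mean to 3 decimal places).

Posterior: Gamma(shape=18.9, rate=4.7); mean ≈ 4.021

Total count ∑xᵢ = 15 over n = 3 nights.
Gamma is conjugate to the Poisson likelihood: posterior is Gamma(shape = 3.9+15 = 18.9, rate = 1.7+3 = 4.7).
E[λ | data] = 18.9/4.7 = 4.021.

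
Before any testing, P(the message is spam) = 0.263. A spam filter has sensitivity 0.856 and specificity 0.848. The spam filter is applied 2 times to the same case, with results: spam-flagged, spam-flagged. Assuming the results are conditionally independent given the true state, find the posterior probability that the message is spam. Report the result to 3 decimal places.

With H the event that the message is spam, the joint likelihood of the observed sequence is P(data|H) = 0.856·0.856 = 0.73274 and P(data|¬H) = 0.152·0.152 = 0.023104.
Bayes: P(H|data) = 0.263·0.73274 / (0.263·0.73274 + 0.737·0.023104) = 0.19271/0.20974 = 0.9188.

Posterior P(H) ≈ 0.919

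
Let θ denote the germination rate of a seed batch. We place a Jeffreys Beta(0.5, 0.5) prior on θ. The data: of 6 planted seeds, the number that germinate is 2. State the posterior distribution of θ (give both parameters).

Observing 2 successes and 4 failures updates Beta(0.5, 0.5) by adding the success and failure counts to the two shape parameters: α = 0.5+2 = 2.5, β = 0.5+4 = 4.5.

Posterior: Beta(2.5, 4.5)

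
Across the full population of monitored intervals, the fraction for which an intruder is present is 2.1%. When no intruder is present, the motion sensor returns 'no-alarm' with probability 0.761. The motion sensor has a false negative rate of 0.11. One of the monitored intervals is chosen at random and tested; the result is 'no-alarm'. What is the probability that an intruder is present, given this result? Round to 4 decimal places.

Let H be the event that an intruder is present. P(H) = 0.021, so P(¬H) = 0.979. With E the 'no-alarm' result, P(E|H) = 0.11 and P(E|¬H) = 0.761.
P(E) = 0.11·0.021 + 0.761·0.979 = 0.0023100 + 0.74502 = 0.74733.
By Bayes' theorem, P(H|E) = 0.0023100 / 0.74733 = 0.0031.

P(H | E) ≈ 0.0031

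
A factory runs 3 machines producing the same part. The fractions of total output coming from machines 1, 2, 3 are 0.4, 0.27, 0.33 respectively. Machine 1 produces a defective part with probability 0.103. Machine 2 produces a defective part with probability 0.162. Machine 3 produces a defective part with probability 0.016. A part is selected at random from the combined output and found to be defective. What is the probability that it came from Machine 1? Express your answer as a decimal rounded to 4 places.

P(defective|M1) = 0.103; P(defective|M2) = 0.162; P(defective|M3) = 0.016.
Prior × likelihood for each source: 0.4·0.103=0.04120, 0.27·0.162=0.04374, 0.33·0.016=0.005280. Summing gives P(defective) = 0.090220.
P(Machine 1 | defective) = 0.04120 / 0.090220 = 0.4567.

Posterior probability ≈ 0.4567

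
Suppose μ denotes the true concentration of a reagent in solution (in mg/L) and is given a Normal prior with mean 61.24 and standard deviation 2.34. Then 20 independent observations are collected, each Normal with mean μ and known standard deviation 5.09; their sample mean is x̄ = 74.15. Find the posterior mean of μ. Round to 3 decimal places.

Posterior mean ≈ 71.680

With known σ, the Normal prior is conjugate. Weight on the data is w = (n/σ²)/(n/σ² + 1/τ₀²) = 0.771959/(0.771959+0.182628) = 0.80868.
Posterior mean = w·x̄ + (1−w)·μ₀ = 0.80868·74.15 + 0.19132·61.24 = 71.680.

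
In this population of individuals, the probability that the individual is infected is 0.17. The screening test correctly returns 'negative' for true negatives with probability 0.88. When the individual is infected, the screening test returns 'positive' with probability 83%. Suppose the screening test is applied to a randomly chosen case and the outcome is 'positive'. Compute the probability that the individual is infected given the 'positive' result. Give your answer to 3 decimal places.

Write H for 'the individual is infected'. Prior odds H:¬H = 0.17/0.83 = 0.20482. For the 'positive' outcome, the likelihood ratio is 0.83/0.12 = 6.9167.
Posterior odds = 0.20482 × 6.9167 = 1.4167, so P(H|E) = 1.4167/(1+1.4167) = 0.586.

P(H | E) ≈ 0.586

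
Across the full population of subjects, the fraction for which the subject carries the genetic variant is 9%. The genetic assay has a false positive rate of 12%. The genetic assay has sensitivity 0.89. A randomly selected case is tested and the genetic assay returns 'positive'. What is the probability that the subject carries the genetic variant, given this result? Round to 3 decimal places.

P(H | E) ≈ 0.423

Let H be the event that the subject carries the genetic variant. P(H) = 0.09, so P(¬H) = 0.91. With E the 'positive' result, P(E|H) = 0.89 and P(E|¬H) = 0.12.
P(E) = 0.89·0.09 + 0.12·0.91 = 0.080100 + 0.10920 = 0.18930.
By Bayes' theorem, P(H|E) = 0.080100 / 0.18930 = 0.423.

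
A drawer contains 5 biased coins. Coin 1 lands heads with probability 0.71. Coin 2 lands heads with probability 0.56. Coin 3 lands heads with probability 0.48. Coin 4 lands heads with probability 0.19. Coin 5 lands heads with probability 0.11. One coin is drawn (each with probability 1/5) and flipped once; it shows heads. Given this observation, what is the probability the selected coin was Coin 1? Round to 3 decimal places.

Posterior probability ≈ 0.346

Tabulate prior·likelihood by source: [1] prior 0.2, lik 0.71, product 0.1420; [2] prior 0.2, lik 0.56, product 0.1120; [3] prior 0.2, lik 0.48, product 0.09600; [4] prior 0.2, lik 0.19, product 0.03800; [5] prior 0.2, lik 0.11, product 0.02200.
Normalizing constant = 0.41000; the posterior for Coin 1 is its product over the sum, 0.1420/0.41000 = 0.346.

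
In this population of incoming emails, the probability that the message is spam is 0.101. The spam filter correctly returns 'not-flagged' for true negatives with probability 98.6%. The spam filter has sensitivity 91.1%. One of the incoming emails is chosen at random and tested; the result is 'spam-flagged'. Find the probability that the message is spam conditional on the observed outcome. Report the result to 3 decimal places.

P(H | E) ≈ 0.880

Write H for 'the message is spam'. Prior odds H:¬H = 0.101/0.899 = 0.11235. For the 'spam-flagged' outcome, the likelihood ratio is 0.911/0.014 = 65.071.
Posterior odds = 0.11235 × 65.071 = 7.3106, so P(H|E) = 7.3106/(1+7.3106) = 0.880.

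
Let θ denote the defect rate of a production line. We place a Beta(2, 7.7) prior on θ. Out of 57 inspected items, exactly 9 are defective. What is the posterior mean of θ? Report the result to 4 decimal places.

The binomial likelihood is conjugate to the Beta prior: with 9 successes and 48 failures, the posterior is Beta(2+9, 7.7+48) = Beta(11, 55.7).
E[θ | data] = 11/(11+55.7) = 0.1649.

Posterior mean ≈ 0.1649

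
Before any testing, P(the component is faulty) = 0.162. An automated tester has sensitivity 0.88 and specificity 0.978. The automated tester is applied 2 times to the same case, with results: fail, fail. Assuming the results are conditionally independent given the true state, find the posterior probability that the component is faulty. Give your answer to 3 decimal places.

Posterior P(H) ≈ 0.997

Let H be the event that the component is faulty; start with P(H) = 0.162. P('fail'|H) = 0.88, P('fail'|¬H) = 0.022.
Update on result 1 ('fail'): P(H) ← 0.88·0.1620 / (0.88·0.1620 + 0.022·0.8380) = 0.14256/0.16100 = 0.8855.
Update on result 2 ('fail'): P(H) ← 0.88·0.8855 / (0.88·0.8855 + 0.022·0.1145) = 0.77923/0.78175 = 0.9968.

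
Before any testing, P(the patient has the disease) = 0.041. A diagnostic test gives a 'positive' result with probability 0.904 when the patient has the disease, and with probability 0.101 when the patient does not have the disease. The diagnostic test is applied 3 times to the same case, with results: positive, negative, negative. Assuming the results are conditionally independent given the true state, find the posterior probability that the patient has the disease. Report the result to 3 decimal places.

With H the event that the patient has the disease, the joint likelihood of the observed sequence is P(data|H) = 0.904·0.096·0.096 = 0.0083313 and P(data|¬H) = 0.101·0.899·0.899 = 0.081628.
Bayes: P(H|data) = 0.041·0.0083313 / (0.041·0.0083313 + 0.959·0.081628) = 0.00034158/0.078623 = 0.0043.

Posterior P(H) ≈ 0.004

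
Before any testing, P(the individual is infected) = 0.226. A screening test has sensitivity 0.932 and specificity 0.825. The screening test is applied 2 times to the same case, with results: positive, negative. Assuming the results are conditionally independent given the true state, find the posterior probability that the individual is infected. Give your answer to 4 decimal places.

With H the event that the individual is infected, the joint likelihood of the observed sequence is P(data|H) = 0.932·0.068 = 0.063376 and P(data|¬H) = 0.175·0.825 = 0.14437.
Bayes: P(H|data) = 0.226·0.063376 / (0.226·0.063376 + 0.774·0.14437) = 0.014323/0.12607 = 0.1136.

Posterior P(H) ≈ 0.1136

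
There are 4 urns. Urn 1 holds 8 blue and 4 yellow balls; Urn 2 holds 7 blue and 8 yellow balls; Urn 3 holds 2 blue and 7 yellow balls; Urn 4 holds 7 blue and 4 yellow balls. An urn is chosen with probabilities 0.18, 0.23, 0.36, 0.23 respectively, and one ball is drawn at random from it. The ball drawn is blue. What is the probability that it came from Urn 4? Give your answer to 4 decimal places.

Tabulate prior·likelihood by source: [1] prior 0.18, lik 0.6667, product 0.1200; [2] prior 0.23, lik 0.4667, product 0.1073; [3] prior 0.36, lik 0.2222, product 0.08000; [4] prior 0.23, lik 0.6364, product 0.1464.
Normalizing constant = 0.45370; the posterior for Urn 4 is its product over the sum, 0.1464/0.45370 = 0.3226.

Posterior probability ≈ 0.3226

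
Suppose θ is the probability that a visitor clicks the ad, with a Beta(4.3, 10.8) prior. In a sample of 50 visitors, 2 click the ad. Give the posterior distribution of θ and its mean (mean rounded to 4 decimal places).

Observing 2 successes and 48 failures updates Beta(4.3, 10.8) by adding the success and failure counts to the two shape parameters: α = 4.3+2 = 6.3, β = 10.8+48 = 58.8.
Posterior mean = α/(α+β) = 6.3/65.1 = 0.0968.

Posterior: Beta(6.3, 58.8); mean ≈ 0.0968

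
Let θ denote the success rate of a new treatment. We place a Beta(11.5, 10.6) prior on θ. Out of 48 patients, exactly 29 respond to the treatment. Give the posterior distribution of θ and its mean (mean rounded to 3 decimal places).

The binomial likelihood is conjugate to the Beta prior: with 29 successes and 19 failures, the posterior is Beta(11.5+29, 10.6+19) = Beta(40.5, 29.6).
Posterior mean = α/(α+β) = 40.5/70.1 = 0.578.

Posterior: Beta(40.5, 29.6); mean ≈ 0.578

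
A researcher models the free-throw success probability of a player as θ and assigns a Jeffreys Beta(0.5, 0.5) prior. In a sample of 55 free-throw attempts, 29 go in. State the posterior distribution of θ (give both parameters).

Observing 29 successes and 26 failures updates Beta(0.5, 0.5) by adding the success and failure counts to the two shape parameters: α = 0.5+29 = 29.5, β = 0.5+26 = 26.5.

Posterior: Beta(29.5, 26.5)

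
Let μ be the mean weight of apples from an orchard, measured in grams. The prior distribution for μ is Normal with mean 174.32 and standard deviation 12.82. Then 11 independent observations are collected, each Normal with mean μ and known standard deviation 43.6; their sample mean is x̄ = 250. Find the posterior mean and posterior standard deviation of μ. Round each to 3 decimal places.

Posterior mean ≈ 211.210; posterior SD ≈ 9.178

Prior precision 1/τ₀² = 1/12.82² = 0.00608449; data precision n/σ² = 11/43.6² = 0.00578655.
Posterior precision = 0.00608449 + 0.00578655 = 0.0118710, giving posterior SD = 1/√0.0118710 = 9.178.
Posterior mean = (0.00608449·174.32 + 0.00578655·250) / 0.0118710 = 211.210.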